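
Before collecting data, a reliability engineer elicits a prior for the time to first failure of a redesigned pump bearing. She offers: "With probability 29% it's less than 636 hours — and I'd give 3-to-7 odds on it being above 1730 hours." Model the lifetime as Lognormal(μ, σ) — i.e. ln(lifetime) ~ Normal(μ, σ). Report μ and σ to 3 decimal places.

μ ≈ 6.969, σ ≈ 0.928

If T ~ Lognormal(μ,σ) then ln T ~ Normal(μ,σ), so the p-quantile of ln T is μ + z_p·σ.
ln(636) = 6.455 and ln(1730) = 7.456; z_{0.29} = -0.5534, z_{0.7} = 0.5244.
σ = (7.456 − 6.455)/(0.5244 − (-0.5534)) = 0.928.
μ = 6.455 − (-0.5534)·0.928 = 6.969.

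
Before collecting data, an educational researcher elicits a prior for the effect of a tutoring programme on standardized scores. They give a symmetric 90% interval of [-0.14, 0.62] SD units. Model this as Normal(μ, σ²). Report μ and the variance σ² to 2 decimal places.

A symmetric 90% interval runs μ ± z·σ with z = 1.645.
Half-width = 0.38, so σ = 0.38/1.645 = 0.231 and σ² = 0.05.
μ is the interval midpoint, 0.24.

μ = 0.24, σ² = 0.05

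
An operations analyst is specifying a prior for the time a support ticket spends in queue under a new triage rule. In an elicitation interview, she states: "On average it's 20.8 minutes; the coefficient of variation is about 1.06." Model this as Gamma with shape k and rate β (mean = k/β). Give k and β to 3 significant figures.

For Gamma(k, rate β): mean = k/β, variance = k/β², so CV = 1/√k.
CV = 1.06, hence k = 1/CV² = 0.89.
Then β = k/mean = 0.89/20.8 = 0.0428.

k ≈ 0.89, β ≈ 0.0428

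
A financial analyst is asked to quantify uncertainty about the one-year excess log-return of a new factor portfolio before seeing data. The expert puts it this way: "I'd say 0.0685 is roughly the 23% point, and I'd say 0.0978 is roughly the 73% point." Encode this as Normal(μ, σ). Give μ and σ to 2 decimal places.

μ = 0.08, σ = 0.02

The p-quantile of Normal(μ,σ) is μ + z_p·σ, with z_{0.23} = -0.7388 and z_{0.73} = 0.6128.
Eliminate σ: μ = (z₂·x₁ − z₁·x₂)/(z₂ − z₁) = (0.6128·0.0685 − (-0.7388)·0.0978)/1.352 = 0.08.
Then σ = (x₂ − x₁)/(z₂ − z₁) = (0.0978 − 0.0685)/1.352 = 0.02.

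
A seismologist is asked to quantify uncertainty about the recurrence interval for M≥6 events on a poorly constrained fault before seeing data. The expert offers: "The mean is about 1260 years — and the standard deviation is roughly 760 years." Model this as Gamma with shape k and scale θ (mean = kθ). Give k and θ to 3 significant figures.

For Gamma(k, scale θ): mean = kθ, variance = kθ², so CV = 1/√k.
CV = SD/mean = 760/1260 = 0.6032, hence k = 1/CV² = 2.75.
Then θ = mean/k = 1260/2.75 = 458.

k ≈ 2.75, θ ≈ 458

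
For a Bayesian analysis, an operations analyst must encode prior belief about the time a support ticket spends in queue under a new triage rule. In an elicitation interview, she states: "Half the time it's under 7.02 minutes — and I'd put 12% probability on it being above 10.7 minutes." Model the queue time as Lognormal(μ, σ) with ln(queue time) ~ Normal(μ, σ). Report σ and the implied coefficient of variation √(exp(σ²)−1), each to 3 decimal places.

If T ~ Lognormal(μ,σ) then ln T ~ Normal(μ,σ), so the p-quantile of ln T is μ + z_p·σ.
ln(7.02) = 1.949 and ln(10.7) = 2.37; z_{0.5} = 0, z_{0.88} = 1.175.
σ = (2.37 − 1.949)/(1.175 − (0)) = 0.359.
μ = 1.949 − (0)·0.359 = 1.949.
CV = √(exp(σ²)−1) = √(exp(0.1287)−1) = 0.371.

σ ≈ 0.359, CV ≈ 0.371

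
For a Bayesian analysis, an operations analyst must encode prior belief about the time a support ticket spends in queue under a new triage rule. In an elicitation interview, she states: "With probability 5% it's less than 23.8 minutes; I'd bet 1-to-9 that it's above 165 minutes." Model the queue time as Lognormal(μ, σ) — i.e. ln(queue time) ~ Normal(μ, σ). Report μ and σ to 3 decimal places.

If T ~ Lognormal(μ,σ) then ln T ~ Normal(μ,σ), so the p-quantile of ln T is μ + z_p·σ.
ln(23.8) = 3.17 and ln(165) = 5.106; z_{0.05} = -1.645, z_{0.9} = 1.282.
σ = (5.106 − 3.17)/(1.282 − (-1.645)) = 0.662.
μ = 3.17 − (-1.645)·0.662 = 4.258.

μ ≈ 4.258, σ ≈ 0.662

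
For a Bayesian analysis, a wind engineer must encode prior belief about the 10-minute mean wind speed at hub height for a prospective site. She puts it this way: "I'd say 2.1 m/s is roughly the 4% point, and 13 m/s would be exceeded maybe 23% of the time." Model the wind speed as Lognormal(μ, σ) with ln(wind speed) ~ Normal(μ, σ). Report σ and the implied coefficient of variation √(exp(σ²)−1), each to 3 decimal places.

σ ≈ 0.732, CV ≈ 0.842

If T ~ Lognormal(μ,σ) then ln T ~ Normal(μ,σ), so the p-quantile of ln T is μ + z_p·σ.
ln(2.1) = 0.7419 and ln(13) = 2.565; z_{0.04} = -1.751, z_{0.77} = 0.7388.
σ = (2.565 − 0.7419)/(0.7388 − (-1.751)) = 0.732.
μ = 0.7419 − (-1.751)·0.732 = 2.024.
CV = √(exp(σ²)−1) = √(exp(0.5362)−1) = 0.842.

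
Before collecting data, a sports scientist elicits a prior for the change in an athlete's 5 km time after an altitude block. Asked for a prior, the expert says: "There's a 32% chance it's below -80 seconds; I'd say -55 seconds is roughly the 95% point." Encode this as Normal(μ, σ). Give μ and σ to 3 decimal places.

μ = -74.465, σ = 11.834

The p-quantile of Normal(μ,σ) is μ + z_p·σ, with z_{0.32} = -0.4677 and z_{0.95} = 1.645.
Eliminate σ: μ = (z₂·x₁ − z₁·x₂)/(z₂ − z₁) = (1.645·-80 − (-0.4677)·-55)/2.113 = -74.465.
Then σ = (x₂ − x₁)/(z₂ − z₁) = (-55 − -80)/2.113 = 11.834.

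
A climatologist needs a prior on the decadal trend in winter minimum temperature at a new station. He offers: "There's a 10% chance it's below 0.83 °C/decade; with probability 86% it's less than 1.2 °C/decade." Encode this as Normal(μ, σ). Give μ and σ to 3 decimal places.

The p-quantile of Normal(μ,σ) is μ + z_p·σ, with z_{0.1} = -1.282 and z_{0.86} = 1.08.
Eliminate σ: μ = (z₂·x₁ − z₁·x₂)/(z₂ − z₁) = (1.08·0.83 − (-1.282)·1.2)/2.362 = 1.031.
Then σ = (x₂ − x₁)/(z₂ − z₁) = (1.2 − 0.83)/2.362 = 0.157.

μ = 1.031, σ = 0.157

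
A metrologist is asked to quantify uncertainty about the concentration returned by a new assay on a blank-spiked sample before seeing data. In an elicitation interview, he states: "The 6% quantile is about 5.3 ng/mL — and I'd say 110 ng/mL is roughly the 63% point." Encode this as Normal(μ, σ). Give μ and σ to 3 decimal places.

μ = 91.584, σ = 55.496

The p-quantile of Normal(μ,σ) is μ + z_p·σ, with z_{0.06} = -1.555 and z_{0.63} = 0.3319.
Eliminate σ: μ = (z₂·x₁ − z₁·x₂)/(z₂ − z₁) = (0.3319·5.3 − (-1.555)·110)/1.887 = 91.584.
Then σ = (x₂ − x₁)/(z₂ − z₁) = (110 − 5.3)/1.887 = 55.496.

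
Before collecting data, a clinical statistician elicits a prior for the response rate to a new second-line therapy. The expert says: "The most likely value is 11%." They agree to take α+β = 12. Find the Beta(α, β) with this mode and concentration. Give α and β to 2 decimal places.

α = 2.10, β = 9.90

For α,β > 1 the Beta mode is (α−1)/(α+β−2). With α+β = 12, the mode is (α−1)/10.
Set (α−1)/10 = 0.11 → α = 1 + 0.11·10 = 2.10.
β = 12 − α = 9.90.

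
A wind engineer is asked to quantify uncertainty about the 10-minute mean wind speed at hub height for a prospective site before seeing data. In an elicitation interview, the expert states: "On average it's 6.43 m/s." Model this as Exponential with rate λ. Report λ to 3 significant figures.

λ ≈ 0.156

Exponential mean = 1/λ, so λ = 1/6.43 = 0.156.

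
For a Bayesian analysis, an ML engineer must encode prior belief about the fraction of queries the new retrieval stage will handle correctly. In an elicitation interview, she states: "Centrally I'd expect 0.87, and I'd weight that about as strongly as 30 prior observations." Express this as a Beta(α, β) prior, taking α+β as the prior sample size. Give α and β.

α = 26.1, β = 3.9

Under the effective-sample-size interpretation, Beta(α, β) has prior mean α/(α+β) and prior sample size α+β.
So α+β = 30 and α/(α+β) = 0.87, giving α = 0.87·30 = 26.1 and β = 30 − 26.1 = 3.9.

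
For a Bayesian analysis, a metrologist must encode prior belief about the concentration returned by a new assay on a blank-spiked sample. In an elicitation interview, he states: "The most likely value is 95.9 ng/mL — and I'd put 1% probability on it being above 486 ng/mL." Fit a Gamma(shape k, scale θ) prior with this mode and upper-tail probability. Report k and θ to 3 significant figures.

Gamma(k,θ) with k>1 has mode (k−1)θ, so θ = 95.9/(k−1).
Need P(X < 486) = 0.99 with θ tied to k this way. Start at k = 2, θ = 95.9: P(X<486) ≈ 0.962.
Too low — raise k to concentrate. Iterating converges to k ≈ 2.48.
Then θ = 95.9/(2.48−1) ≈ 64.7.

k ≈ 2.48, θ ≈ 64.7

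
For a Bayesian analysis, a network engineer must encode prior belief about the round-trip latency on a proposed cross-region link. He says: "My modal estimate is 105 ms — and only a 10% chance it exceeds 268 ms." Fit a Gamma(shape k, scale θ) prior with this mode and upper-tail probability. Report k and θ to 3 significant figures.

Gamma(k,θ) with k>1 has mode (k−1)θ, so θ = 105/(k−1).
Need P(X < 268) = 0.9 with θ tied to k this way. Start at k = 2, θ = 105: P(X<268) ≈ 0.723.
Too low — raise k to concentrate. Iterating converges to k ≈ 3.19.
Then θ = 105/(3.19−1) ≈ 48.

k ≈ 3.19, θ ≈ 48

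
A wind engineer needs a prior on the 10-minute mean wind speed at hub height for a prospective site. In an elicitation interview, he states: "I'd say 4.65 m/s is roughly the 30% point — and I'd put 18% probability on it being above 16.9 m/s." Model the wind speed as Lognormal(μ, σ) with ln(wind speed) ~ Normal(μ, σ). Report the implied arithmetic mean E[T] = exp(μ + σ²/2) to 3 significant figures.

If T ~ Lognormal(μ,σ) then ln T ~ Normal(μ,σ), so the p-quantile of ln T is μ + z_p·σ.
ln(4.65) = 1.537 and ln(16.9) = 2.827; z_{0.3} = -0.5244, z_{0.82} = 0.9154.
σ = (2.827 − 1.537)/(0.9154 − (-0.5244)) = 0.896.
μ = 1.537 − (-0.5244)·0.896 = 2.007.
E[T] = exp(μ + σ²/2) = exp(2.007 + 0.4017) = 11.1 m/s.

E[T] ≈ 11.1 m/s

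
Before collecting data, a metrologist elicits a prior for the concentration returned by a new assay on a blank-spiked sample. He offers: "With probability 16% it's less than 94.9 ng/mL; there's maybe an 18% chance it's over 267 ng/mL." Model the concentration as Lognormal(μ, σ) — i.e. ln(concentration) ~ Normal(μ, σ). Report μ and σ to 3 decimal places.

If T ~ Lognormal(μ,σ) then ln T ~ Normal(μ,σ), so the p-quantile of ln T is μ + z_p·σ.
ln(94.9) = 4.553 and ln(267) = 5.587; z_{0.16} = -0.9945, z_{0.82} = 0.9154.
σ = (5.587 − 4.553)/(0.9154 − (-0.9945)) = 0.542.
μ = 4.553 − (-0.9945)·0.542 = 5.091.

μ ≈ 5.091, σ ≈ 0.542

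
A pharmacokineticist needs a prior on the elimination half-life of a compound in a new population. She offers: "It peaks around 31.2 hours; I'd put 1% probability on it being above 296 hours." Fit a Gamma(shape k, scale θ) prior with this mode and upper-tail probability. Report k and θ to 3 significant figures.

Gamma(k,θ) with k>1 has mode (k−1)θ, so θ = 31.2/(k−1).
Need P(X < 296) = 0.99 with θ tied to k this way. Start at k = 2, θ = 31.2: P(X<296) ≈ 0.999.
Too high — lower k to spread out. Iterating converges to k ≈ 1.62.
Then θ = 31.2/(1.62−1) ≈ 50.

k ≈ 1.62, θ ≈ 50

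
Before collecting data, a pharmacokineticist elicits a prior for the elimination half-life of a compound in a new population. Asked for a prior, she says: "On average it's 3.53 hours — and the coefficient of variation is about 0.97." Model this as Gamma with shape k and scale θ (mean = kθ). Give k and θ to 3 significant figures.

k ≈ 1.06, θ ≈ 3.32

For Gamma(k, scale θ): mean = kθ, variance = kθ², so CV = 1/√k.
CV = 0.97, hence k = 1/CV² = 1.06.
Then θ = mean/k = 3.53/1.06 = 3.32.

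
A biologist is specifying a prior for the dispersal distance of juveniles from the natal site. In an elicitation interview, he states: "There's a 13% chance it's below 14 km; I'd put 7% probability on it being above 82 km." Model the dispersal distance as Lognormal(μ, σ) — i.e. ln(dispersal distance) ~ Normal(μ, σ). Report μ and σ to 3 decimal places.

If T ~ Lognormal(μ,σ) then ln T ~ Normal(μ,σ), so the p-quantile of ln T is μ + z_p·σ.
ln(14) = 2.639 and ln(82) = 4.407; z_{0.13} = -1.126, z_{0.93} = 1.476.
σ = (4.407 − 2.639)/(1.476 − (-1.126)) = 0.679.
μ = 2.639 − (-1.126)·0.679 = 3.404.

μ ≈ 3.404, σ ≈ 0.679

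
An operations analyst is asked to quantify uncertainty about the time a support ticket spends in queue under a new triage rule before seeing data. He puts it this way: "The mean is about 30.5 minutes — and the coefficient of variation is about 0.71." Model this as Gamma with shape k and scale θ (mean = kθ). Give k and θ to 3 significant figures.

For Gamma(k, scale θ): mean = kθ, variance = kθ², so CV = 1/√k.
CV = 0.71, hence k = 1/CV² = 1.98.
Then θ = mean/k = 30.5/1.98 = 15.4.

k ≈ 1.98, θ ≈ 15.4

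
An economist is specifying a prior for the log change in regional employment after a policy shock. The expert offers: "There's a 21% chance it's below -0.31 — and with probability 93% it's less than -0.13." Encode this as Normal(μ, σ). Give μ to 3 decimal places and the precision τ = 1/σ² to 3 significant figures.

The p-quantile of Normal(μ,σ) is μ + z_p·σ, with z_{0.21} = -0.8064 and z_{0.93} = 1.476.
Eliminate σ: μ = (z₂·x₁ − z₁·x₂)/(z₂ − z₁) = (1.476·-0.31 − (-0.8064)·-0.13)/2.282 = -0.246.
Then σ = (x₂ − x₁)/(z₂ − z₁) = (-0.13 − -0.31)/2.282 = 0.079.
Precision τ = 1/σ² = 1/0.07887² = 161.

μ = -0.246, τ = 161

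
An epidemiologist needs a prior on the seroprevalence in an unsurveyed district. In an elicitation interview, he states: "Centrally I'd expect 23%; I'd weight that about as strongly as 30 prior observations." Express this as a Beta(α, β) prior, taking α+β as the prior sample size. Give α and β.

Under the effective-sample-size interpretation, Beta(α, β) has prior mean α/(α+β) and prior sample size α+β.
So α+β = 30 and α/(α+β) = 0.23, giving α = 0.23·30 = 6.9 and β = 30 − 6.9 = 23.1.

α = 6.9, β = 23.1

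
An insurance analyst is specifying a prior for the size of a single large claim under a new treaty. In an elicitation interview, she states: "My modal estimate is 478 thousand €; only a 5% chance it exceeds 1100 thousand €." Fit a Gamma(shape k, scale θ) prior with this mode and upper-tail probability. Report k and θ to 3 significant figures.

Gamma(k,θ) with k>1 has mode (k−1)θ, so θ = 478/(k−1).
Need P(X < 1100) = 0.95 with θ tied to k this way. Start at k = 2, θ = 478: P(X<1100) ≈ 0.669.
Too low — raise k to concentrate. Iterating converges to k ≈ 4.94.
Then θ = 478/(4.94−1) ≈ 121.

k ≈ 4.94, θ ≈ 121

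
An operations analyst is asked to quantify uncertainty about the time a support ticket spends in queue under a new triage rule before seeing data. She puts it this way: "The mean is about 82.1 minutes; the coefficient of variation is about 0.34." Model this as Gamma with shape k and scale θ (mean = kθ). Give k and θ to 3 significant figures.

For Gamma(k, scale θ): mean = kθ, variance = kθ², so CV = 1/√k.
CV = 0.34, hence k = 1/CV² = 8.65.
Then θ = mean/k = 82.1/8.65 = 9.49.

k ≈ 8.65, θ ≈ 9.49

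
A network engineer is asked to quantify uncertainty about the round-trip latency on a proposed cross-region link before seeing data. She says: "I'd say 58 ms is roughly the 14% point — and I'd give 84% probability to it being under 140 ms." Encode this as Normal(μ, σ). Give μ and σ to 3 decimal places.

The p-quantile of Normal(μ,σ) is μ + z_p·σ, with z_{0.14} = -1.08 and z_{0.84} = 0.9945.
Eliminate σ: μ = (z₂·x₁ − z₁·x₂)/(z₂ − z₁) = (0.9945·58 − (-1.08)·140)/2.075 = 100.697.
Then σ = (x₂ − x₁)/(z₂ − z₁) = (140 − 58)/2.075 = 39.522.

μ = 100.697, σ = 39.522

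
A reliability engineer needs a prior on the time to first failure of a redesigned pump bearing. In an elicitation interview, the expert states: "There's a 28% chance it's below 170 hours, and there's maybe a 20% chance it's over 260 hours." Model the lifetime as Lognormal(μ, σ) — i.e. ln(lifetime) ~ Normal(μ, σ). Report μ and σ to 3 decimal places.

μ ≈ 5.310, σ ≈ 0.298

If T ~ Lognormal(μ,σ) then ln T ~ Normal(μ,σ), so the p-quantile of ln T is μ + z_p·σ.
ln(170) = 5.136 and ln(260) = 5.561; z_{0.28} = -0.5828, z_{0.8} = 0.8416.
σ = (5.561 − 5.136)/(0.8416 − (-0.5828)) = 0.298.
μ = 5.136 − (-0.5828)·0.298 = 5.310.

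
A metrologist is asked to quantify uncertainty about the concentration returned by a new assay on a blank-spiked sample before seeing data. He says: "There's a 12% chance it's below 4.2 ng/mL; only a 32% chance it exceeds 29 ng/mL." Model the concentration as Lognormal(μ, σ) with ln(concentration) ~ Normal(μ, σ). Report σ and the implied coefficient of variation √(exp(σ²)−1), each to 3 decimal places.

σ ≈ 1.176, CV ≈ 1.729

If T ~ Lognormal(μ,σ) then ln T ~ Normal(μ,σ), so the p-quantile of ln T is μ + z_p·σ.
ln(4.2) = 1.435 and ln(29) = 3.367; z_{0.12} = -1.175, z_{0.68} = 0.4677.
σ = (3.367 − 1.435)/(0.4677 − (-1.175)) = 1.176.
μ = 1.435 − (-1.175)·1.176 = 2.817.
CV = √(exp(σ²)−1) = √(exp(1.3836)−1) = 1.729.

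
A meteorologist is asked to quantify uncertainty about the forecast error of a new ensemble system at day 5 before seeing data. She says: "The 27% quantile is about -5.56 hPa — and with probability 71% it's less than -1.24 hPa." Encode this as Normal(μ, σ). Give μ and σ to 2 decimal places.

The p-quantile of Normal(μ,σ) is μ + z_p·σ, with z_{0.27} = -0.6128 and z_{0.71} = 0.5534.
Eliminate σ: μ = (z₂·x₁ − z₁·x₂)/(z₂ − z₁) = (0.5534·-5.56 − (-0.6128)·-1.24)/1.166 = -3.29.
Then σ = (x₂ − x₁)/(z₂ − z₁) = (-1.24 − -5.56)/1.166 = 3.70.

μ = -3.29, σ = 3.70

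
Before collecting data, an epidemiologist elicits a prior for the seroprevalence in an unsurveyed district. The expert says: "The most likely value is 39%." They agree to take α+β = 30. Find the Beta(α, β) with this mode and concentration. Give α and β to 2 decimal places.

For α,β > 1 the Beta mode is (α−1)/(α+β−2). With α+β = 30, the mode is (α−1)/28.
Set (α−1)/28 = 0.39 → α = 1 + 0.39·28 = 11.92.
β = 30 − α = 18.08.

α = 11.92, β = 18.08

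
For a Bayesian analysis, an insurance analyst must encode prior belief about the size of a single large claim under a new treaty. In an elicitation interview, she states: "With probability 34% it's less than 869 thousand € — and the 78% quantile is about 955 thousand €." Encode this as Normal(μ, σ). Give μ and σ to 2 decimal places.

μ = 898.94, σ = 72.59

The p-quantile of Normal(μ,σ) is μ + z_p·σ, with z_{0.34} = -0.4125 and z_{0.78} = 0.7722.
Eliminate σ: μ = (z₂·x₁ − z₁·x₂)/(z₂ − z₁) = (0.7722·869 − (-0.4125)·955)/1.185 = 898.94.
Then σ = (x₂ − x₁)/(z₂ − z₁) = (955 − 869)/1.185 = 72.59.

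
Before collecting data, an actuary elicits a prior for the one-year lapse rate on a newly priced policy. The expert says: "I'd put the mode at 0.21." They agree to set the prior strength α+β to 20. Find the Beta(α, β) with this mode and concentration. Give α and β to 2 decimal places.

For α,β > 1 the Beta mode is (α−1)/(α+β−2). With α+β = 20, the mode is (α−1)/18.
Set (α−1)/18 = 0.21 → α = 1 + 0.21·18 = 4.78.
β = 20 − α = 15.22.

α = 4.78, β = 15.22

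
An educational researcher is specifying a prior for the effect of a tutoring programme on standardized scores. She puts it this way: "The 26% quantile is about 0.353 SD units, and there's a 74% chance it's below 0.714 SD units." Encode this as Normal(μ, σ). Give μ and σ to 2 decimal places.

For Normal(μ,σ), the p-quantile is μ + z_p·σ. Here z_{0.26} = -0.6433, z_{0.74} = 0.6433.
So 0.353 = μ − 0.6433σ and 0.714 = μ + 0.6433σ.
Subtracting: σ = (0.714 − 0.353)/(0.6433 − (-0.6433)) = 0.28.
Then μ = 0.353 − (-0.6433)·0.28 = 0.53.

μ = 0.53, σ = 0.28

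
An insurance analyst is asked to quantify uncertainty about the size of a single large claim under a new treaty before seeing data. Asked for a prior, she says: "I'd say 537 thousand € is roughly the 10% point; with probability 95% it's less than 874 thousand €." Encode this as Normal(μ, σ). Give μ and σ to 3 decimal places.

μ = 684.581, σ = 115.158

For Normal(μ,σ), the p-quantile is μ + z_p·σ. Here z_{0.1} = -1.282, z_{0.95} = 1.645.
So 537 = μ − 1.282σ and 874 = μ + 1.645σ.
Subtracting: σ = (874 − 537)/(1.645 − (-1.282)) = 115.158.
Then μ = 537 − (-1.282)·115.158 = 684.581.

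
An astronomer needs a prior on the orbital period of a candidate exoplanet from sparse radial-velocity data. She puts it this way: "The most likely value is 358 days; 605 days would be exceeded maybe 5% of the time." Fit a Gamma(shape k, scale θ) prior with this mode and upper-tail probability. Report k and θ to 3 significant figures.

k ≈ 11.1, θ ≈ 35.3

Gamma(k,θ) with k>1 has mode (k−1)θ, so θ = 358/(k−1).
Need P(X < 605) = 0.95 with θ tied to k this way. Start at k = 2, θ = 358: P(X<605) ≈ 0.504.
Too low — raise k to concentrate. Iterating converges to k ≈ 11.1.
Then θ = 358/(11.1−1) ≈ 35.3.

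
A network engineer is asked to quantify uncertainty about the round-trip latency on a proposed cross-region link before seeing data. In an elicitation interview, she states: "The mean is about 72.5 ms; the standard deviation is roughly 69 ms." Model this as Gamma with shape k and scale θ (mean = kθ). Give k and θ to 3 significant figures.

k ≈ 1.1, θ ≈ 65.7

For Gamma(k, scale θ): mean = kθ, variance = kθ², so CV = 1/√k.
CV = SD/mean = 69/72.5 = 0.9517, hence k = 1/CV² = 1.1.
Then θ = mean/k = 72.5/1.1 = 65.7.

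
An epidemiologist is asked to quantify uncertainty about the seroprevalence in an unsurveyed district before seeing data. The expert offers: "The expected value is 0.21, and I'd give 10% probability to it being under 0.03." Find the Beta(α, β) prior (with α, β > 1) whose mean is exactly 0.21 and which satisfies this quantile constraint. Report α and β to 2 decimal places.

α ≈ 1.05, β ≈ 3.95

With mean 0.21 fixed, write α = 0.21s, β = 0.79s where s = α+β.
Need P(θ < 0.03) = 0.1 under Beta(0.21s, 0.79s). Normal approximation: (q−m)/√(m(1−m)/s) ≈ z_{0.1} = -1.28, so s ≈ 0.21·0.79·(-1.28)²/(0.03−0.21)² = 8.4.
At s = 8.4: P(θ<0.03) ≈ 0.035. Adjusting to match 0.1 gives s ≈ 5.01.
So α = 0.21·5.01 ≈ 1.05, β = 0.79·5.01 ≈ 3.95.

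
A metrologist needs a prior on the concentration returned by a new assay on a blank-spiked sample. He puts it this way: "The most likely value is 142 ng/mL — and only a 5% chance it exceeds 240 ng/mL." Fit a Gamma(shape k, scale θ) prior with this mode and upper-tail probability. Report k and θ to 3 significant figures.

k ≈ 11.1, θ ≈ 14

Gamma(k,θ) with k>1 has mode (k−1)θ, so θ = 142/(k−1).
Need P(X < 240) = 0.95 with θ tied to k this way. Start at k = 2, θ = 142: P(X<240) ≈ 0.504.
Too low — raise k to concentrate. Iterating converges to k ≈ 11.1.
Then θ = 142/(11.1−1) ≈ 14.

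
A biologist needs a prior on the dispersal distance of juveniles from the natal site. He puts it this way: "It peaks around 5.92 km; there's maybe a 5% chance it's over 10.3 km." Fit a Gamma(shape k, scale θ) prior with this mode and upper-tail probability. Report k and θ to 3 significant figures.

k ≈ 10.1, θ ≈ 0.651

Gamma(k,θ) with k>1 has mode (k−1)θ, so θ = 5.92/(k−1).
Need P(X < 10.3) = 0.95 with θ tied to k this way. Start at k = 2, θ = 5.92: P(X<10.3) ≈ 0.519.
Too low — raise k to concentrate. Iterating converges to k ≈ 10.1.
Then θ = 5.92/(10.1−1) ≈ 0.651.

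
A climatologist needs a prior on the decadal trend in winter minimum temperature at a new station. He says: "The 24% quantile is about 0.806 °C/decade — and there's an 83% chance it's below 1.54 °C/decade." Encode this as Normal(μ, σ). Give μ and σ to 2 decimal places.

For Normal(μ,σ), the p-quantile is μ + z_p·σ. Here z_{0.24} = -0.7063, z_{0.83} = 0.9542.
So 0.806 = μ − 0.7063σ and 1.54 = μ + 0.9542σ.
Subtracting: σ = (1.54 − 0.806)/(0.9542 − (-0.7063)) = 0.44.
Then μ = 0.806 − (-0.7063)·0.44 = 1.12.

μ = 1.12, σ = 0.44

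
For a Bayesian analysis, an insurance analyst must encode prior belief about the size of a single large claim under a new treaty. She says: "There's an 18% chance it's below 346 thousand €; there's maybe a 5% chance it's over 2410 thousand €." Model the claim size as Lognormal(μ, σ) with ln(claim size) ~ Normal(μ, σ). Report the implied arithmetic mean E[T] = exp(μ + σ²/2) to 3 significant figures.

If T ~ Lognormal(μ,σ) then ln T ~ Normal(μ,σ), so the p-quantile of ln T is μ + z_p·σ.
ln(346) = 5.846 and ln(2410) = 7.787; z_{0.18} = -0.9154, z_{0.95} = 1.645.
σ = (7.787 − 5.846)/(1.645 − (-0.9154)) = 0.758.
μ = 5.846 − (-0.9154)·0.758 = 6.540.
E[T] = exp(μ + σ²/2) = exp(6.540 + 0.2874) = 923 thousand €.

E[T] ≈ 923 thousand €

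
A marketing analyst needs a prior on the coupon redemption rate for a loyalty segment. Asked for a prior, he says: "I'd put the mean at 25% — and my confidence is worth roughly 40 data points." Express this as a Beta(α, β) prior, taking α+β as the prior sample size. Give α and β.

Under the effective-sample-size interpretation, Beta(α, β) has prior mean α/(α+β) and prior sample size α+β.
So α+β = 40 and α/(α+β) = 0.25, giving α = 0.25·40 = 10 and β = 40 − 10 = 30.

α = 10, β = 30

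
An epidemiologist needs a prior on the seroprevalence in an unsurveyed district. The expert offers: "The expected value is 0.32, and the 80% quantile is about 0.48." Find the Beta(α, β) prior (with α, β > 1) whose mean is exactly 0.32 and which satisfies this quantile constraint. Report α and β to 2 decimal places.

With mean 0.32 fixed, write α = 0.32s, β = 0.68s where s = α+β.
Need P(θ < 0.48) = 0.8 under Beta(0.32s, 0.68s). Normal approximation: (q−m)/√(m(1−m)/s) ≈ z_{0.8} = 0.842, so s ≈ 0.32·0.68·(0.842)²/(0.48−0.32)² = 6.0.
At s = 6.0: P(θ<0.48) ≈ 0.808. Adjusting to match 0.8 gives s ≈ 5.57.
So α = 0.32·5.57 ≈ 1.78, β = 0.68·5.57 ≈ 3.79.

α ≈ 1.78, β ≈ 3.79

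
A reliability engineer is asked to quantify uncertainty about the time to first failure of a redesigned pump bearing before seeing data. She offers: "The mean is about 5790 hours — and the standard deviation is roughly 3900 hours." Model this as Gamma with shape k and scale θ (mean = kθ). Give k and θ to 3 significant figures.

k ≈ 2.2, θ ≈ 2630

For Gamma(k, scale θ): mean = kθ, variance = kθ², so CV = 1/√k.
CV = SD/mean = 3900/5790 = 0.6736, hence k = 1/CV² = 2.2.
Then θ = mean/k = 5790/2.2 = 2630.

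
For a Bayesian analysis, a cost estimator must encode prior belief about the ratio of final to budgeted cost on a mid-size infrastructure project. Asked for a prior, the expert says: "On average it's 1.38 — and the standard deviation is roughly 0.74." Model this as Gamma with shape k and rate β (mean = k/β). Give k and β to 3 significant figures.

k ≈ 3.48, β ≈ 2.52

For Gamma(k, rate β): mean = k/β, variance = k/β², so CV = 1/√k.
CV = SD/mean = 0.74/1.38 = 0.5362, hence k = 1/CV² = 3.48.
Then β = k/mean = 3.48/1.38 = 2.52.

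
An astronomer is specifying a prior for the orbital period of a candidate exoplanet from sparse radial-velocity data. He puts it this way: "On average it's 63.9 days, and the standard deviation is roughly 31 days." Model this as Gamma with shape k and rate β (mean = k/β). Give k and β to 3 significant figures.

k ≈ 4.25, β ≈ 0.0665

For Gamma(k, rate β): mean = k/β, variance = k/β², so CV = 1/√k.
CV = SD/mean = 31/63.9 = 0.4851, hence k = 1/CV² = 4.25.
Then β = k/mean = 4.25/63.9 = 0.0665.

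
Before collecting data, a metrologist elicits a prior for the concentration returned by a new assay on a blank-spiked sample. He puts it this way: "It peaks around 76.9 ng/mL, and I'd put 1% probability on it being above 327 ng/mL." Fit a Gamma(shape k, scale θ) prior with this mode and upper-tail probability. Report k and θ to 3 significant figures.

Gamma(k,θ) with k>1 has mode (k−1)θ, so θ = 76.9/(k−1).
Need P(X < 327) = 0.99 with θ tied to k this way. Start at k = 2, θ = 76.9: P(X<327) ≈ 0.925.
Too low — raise k to concentrate. Iterating converges to k ≈ 2.96.
Then θ = 76.9/(2.96−1) ≈ 39.2.

k ≈ 2.96, θ ≈ 39.2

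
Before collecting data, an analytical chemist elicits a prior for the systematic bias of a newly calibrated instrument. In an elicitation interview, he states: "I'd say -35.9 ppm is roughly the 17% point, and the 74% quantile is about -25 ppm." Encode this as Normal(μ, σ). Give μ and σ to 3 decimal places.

The p-quantile of Normal(μ,σ) is μ + z_p·σ, with z_{0.17} = -0.9542 and z_{0.74} = 0.6433.
Eliminate σ: μ = (z₂·x₁ − z₁·x₂)/(z₂ − z₁) = (0.6433·-35.9 − (-0.9542)·-25)/1.598 = -29.390.
Then σ = (x₂ − x₁)/(z₂ − z₁) = (-25 − -35.9)/1.598 = 6.823.

μ = -29.390, σ = 6.823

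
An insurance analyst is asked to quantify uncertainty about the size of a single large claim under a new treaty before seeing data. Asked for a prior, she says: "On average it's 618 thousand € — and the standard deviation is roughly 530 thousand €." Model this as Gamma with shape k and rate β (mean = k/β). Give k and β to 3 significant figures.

k ≈ 1.36, β ≈ 0.0022

For Gamma(k, rate β): mean = k/β, variance = k/β², so CV = 1/√k.
CV = SD/mean = 530/618 = 0.8576, hence k = 1/CV² = 1.36.
Then β = k/mean = 1.36/618 = 0.0022.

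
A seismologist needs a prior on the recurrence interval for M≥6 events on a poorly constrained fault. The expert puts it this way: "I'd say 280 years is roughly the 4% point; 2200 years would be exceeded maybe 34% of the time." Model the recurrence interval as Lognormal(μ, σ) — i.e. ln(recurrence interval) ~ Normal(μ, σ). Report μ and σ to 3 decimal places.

If T ~ Lognormal(μ,σ) then ln T ~ Normal(μ,σ), so the p-quantile of ln T is μ + z_p·σ.
ln(280) = 5.635 and ln(2200) = 7.696; z_{0.04} = -1.751, z_{0.66} = 0.4125.
σ = (7.696 − 5.635)/(0.4125 − (-1.751)) = 0.953.
μ = 5.635 − (-1.751)·0.953 = 7.303.

μ ≈ 7.303, σ ≈ 0.953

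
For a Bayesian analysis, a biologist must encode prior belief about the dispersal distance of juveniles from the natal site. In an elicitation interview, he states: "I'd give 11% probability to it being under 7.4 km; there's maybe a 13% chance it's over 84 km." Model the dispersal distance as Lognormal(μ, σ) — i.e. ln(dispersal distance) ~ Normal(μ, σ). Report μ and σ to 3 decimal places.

If T ~ Lognormal(μ,σ) then ln T ~ Normal(μ,σ), so the p-quantile of ln T is μ + z_p·σ.
ln(7.4) = 2.001 and ln(84) = 4.431; z_{0.11} = -1.227, z_{0.87} = 1.126.
σ = (4.431 − 2.001)/(1.126 − (-1.227)) = 1.032.
μ = 2.001 − (-1.227)·1.032 = 3.268.

μ ≈ 3.268, σ ≈ 1.032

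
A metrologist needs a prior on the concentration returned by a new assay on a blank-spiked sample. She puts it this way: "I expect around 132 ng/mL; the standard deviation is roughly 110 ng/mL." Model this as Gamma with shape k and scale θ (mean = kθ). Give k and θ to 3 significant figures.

k ≈ 1.44, θ ≈ 91.7

For Gamma(k, scale θ): mean = kθ, variance = kθ², so CV = 1/√k.
CV = SD/mean = 110/132 = 0.8333, hence k = 1/CV² = 1.44.
Then θ = mean/k = 132/1.44 = 91.7.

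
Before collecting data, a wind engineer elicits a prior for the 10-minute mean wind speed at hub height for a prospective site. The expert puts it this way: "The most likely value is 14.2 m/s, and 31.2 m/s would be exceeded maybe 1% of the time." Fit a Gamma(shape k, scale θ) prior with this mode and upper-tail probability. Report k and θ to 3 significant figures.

Gamma(k,θ) with k>1 has mode (k−1)θ, so θ = 14.2/(k−1).
Need P(X < 31.2) = 0.99 with θ tied to k this way. Start at k = 2, θ = 14.2: P(X<31.2) ≈ 0.645.
Too low — raise k to concentrate. Iterating converges to k ≈ 8.78.
Then θ = 14.2/(8.78−1) ≈ 1.82.

k ≈ 8.78, θ ≈ 1.82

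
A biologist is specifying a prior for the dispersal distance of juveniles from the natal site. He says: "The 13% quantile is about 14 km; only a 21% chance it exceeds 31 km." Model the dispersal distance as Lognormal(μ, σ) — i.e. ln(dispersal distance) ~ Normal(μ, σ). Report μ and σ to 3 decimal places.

μ ≈ 3.102, σ ≈ 0.411

If T ~ Lognormal(μ,σ) then ln T ~ Normal(μ,σ), so the p-quantile of ln T is μ + z_p·σ.
ln(14) = 2.639 and ln(31) = 3.434; z_{0.13} = -1.126, z_{0.79} = 0.8064.
σ = (3.434 − 2.639)/(0.8064 − (-1.126)) = 0.411.
μ = 2.639 − (-1.126)·0.411 = 3.102.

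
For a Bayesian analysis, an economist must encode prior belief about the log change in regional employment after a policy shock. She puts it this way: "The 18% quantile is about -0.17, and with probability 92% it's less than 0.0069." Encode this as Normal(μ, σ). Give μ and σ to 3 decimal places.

For Normal(μ,σ), the p-quantile is μ + z_p·σ. Here z_{0.18} = -0.9154, z_{0.92} = 1.405.
So -0.17 = μ − 0.9154σ and 0.0069 = μ + 1.405σ.
Subtracting: σ = (0.0069 − -0.17)/(1.405 − (-0.9154)) = 0.076.
Then μ = -0.17 − (-0.9154)·0.076 = -0.100.

μ = -0.100, σ = 0.076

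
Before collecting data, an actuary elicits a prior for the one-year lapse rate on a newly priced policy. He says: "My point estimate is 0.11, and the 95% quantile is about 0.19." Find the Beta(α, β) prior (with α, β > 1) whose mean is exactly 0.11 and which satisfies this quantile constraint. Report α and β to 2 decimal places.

With mean 0.11 fixed, write α = 0.11s, β = 0.89s where s = α+β.
Need P(θ < 0.19) = 0.95 under Beta(0.11s, 0.89s). Normal approximation: (q−m)/√(m(1−m)/s) ≈ z_{0.95} = 1.64, so s ≈ 0.11·0.89·(1.64)²/(0.19−0.11)² = 41.4.
At s = 41.4: P(θ<0.19) ≈ 0.935. Adjusting to match 0.95 gives s ≈ 50.00.
So α = 0.11·50.00 ≈ 5.50, β = 0.89·50.00 ≈ 44.50.

α ≈ 5.50, β ≈ 44.50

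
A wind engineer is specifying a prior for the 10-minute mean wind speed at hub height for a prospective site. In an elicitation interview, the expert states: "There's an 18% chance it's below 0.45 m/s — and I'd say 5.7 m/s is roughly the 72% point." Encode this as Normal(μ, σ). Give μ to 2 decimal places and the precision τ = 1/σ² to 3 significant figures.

μ = 3.66, τ = 0.0814

For Normal(μ,σ), the p-quantile is μ + z_p·σ. Here z_{0.18} = -0.9154, z_{0.72} = 0.5828.
So 0.45 = μ − 0.9154σ and 5.7 = μ + 0.5828σ.
Subtracting: σ = (5.7 − 0.45)/(0.5828 − (-0.9154)) = 3.50.
Then μ = 0.45 − (-0.9154)·3.50 = 3.66.
Precision τ = 1/σ² = 1/3.504² = 0.0814.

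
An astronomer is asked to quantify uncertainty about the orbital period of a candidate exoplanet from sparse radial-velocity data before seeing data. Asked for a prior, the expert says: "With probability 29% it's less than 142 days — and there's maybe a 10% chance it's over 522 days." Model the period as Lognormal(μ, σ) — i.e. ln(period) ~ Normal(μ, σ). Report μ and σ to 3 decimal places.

μ ≈ 5.348, σ ≈ 0.709

If T ~ Lognormal(μ,σ) then ln T ~ Normal(μ,σ), so the p-quantile of ln T is μ + z_p·σ.
ln(142) = 4.956 and ln(522) = 6.258; z_{0.29} = -0.5534, z_{0.9} = 1.282.
σ = (6.258 − 4.956)/(1.282 − (-0.5534)) = 0.709.
μ = 4.956 − (-0.5534)·0.709 = 5.348.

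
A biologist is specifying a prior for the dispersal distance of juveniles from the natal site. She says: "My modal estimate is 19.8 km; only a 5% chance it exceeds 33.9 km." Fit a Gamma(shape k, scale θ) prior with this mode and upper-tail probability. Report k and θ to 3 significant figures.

Gamma(k,θ) with k>1 has mode (k−1)θ, so θ = 19.8/(k−1).
Need P(X < 33.9) = 0.95 with θ tied to k this way. Start at k = 2, θ = 19.8: P(X<33.9) ≈ 0.511.
Too low — raise k to concentrate. Iterating converges to k ≈ 10.7.
Then θ = 19.8/(10.7−1) ≈ 2.05.

k ≈ 10.7, θ ≈ 2.05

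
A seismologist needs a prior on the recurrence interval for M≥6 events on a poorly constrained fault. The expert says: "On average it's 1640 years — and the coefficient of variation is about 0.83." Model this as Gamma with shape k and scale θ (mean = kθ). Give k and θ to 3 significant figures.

For Gamma(k, scale θ): mean = kθ, variance = kθ², so CV = 1/√k.
CV = 0.83, hence k = 1/CV² = 1.45.
Then θ = mean/k = 1640/1.45 = 1130.

k ≈ 1.45, θ ≈ 1130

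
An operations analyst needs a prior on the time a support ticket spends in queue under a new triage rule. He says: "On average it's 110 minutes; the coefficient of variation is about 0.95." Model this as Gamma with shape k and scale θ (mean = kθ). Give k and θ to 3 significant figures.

k ≈ 1.11, θ ≈ 99.3

For Gamma(k, scale θ): mean = kθ, variance = kθ², so CV = 1/√k.
CV = 0.95, hence k = 1/CV² = 1.11.
Then θ = mean/k = 110/1.11 = 99.3.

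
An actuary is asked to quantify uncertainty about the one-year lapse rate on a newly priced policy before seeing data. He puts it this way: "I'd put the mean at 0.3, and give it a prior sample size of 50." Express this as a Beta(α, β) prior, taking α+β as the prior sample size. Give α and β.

Under the effective-sample-size interpretation, Beta(α, β) has prior mean α/(α+β) and prior sample size α+β.
So α+β = 50 and α/(α+β) = 0.3, giving α = 0.3·50 = 15 and β = 50 − 15 = 35.

α = 15, β = 35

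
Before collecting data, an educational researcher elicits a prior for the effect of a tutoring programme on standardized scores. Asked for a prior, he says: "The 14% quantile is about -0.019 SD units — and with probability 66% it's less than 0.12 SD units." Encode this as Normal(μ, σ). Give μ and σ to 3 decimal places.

μ = 0.082, σ = 0.093

For Normal(μ,σ), the p-quantile is μ + z_p·σ. Here z_{0.14} = -1.08, z_{0.66} = 0.4125.
So -0.019 = μ − 1.08σ and 0.12 = μ + 0.4125σ.
Subtracting: σ = (0.12 − -0.019)/(0.4125 − (-1.08)) = 0.093.
Then μ = -0.019 − (-1.08)·0.093 = 0.082.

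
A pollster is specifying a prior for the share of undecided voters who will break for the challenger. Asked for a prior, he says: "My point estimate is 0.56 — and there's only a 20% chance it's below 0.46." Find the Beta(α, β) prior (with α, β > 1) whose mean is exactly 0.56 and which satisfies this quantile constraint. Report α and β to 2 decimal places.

With mean 0.56 fixed, write α = 0.56s, β = 0.44s where s = α+β.
Need P(θ < 0.46) = 0.2 under Beta(0.56s, 0.44s). Normal approximation: (q−m)/√(m(1−m)/s) ≈ z_{0.2} = -0.842, so s ≈ 0.56·0.44·(-0.842)²/(0.46−0.56)² = 17.5.
At s = 17.5: P(θ<0.46) ≈ 0.199. Adjusting to match 0.2 gives s ≈ 17.35.
So α = 0.56·17.35 ≈ 9.72, β = 0.44·17.35 ≈ 7.63.

α ≈ 9.72, β ≈ 7.63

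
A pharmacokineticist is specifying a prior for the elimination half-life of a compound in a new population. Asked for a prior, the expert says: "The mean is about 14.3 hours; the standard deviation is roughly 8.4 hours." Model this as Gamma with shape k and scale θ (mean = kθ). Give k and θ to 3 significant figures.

k ≈ 2.9, θ ≈ 4.93

For Gamma(k, scale θ): mean = kθ, variance = kθ², so CV = 1/√k.
CV = SD/mean = 8.4/14.3 = 0.5874, hence k = 1/CV² = 2.9.
Then θ = mean/k = 14.3/2.9 = 4.93.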